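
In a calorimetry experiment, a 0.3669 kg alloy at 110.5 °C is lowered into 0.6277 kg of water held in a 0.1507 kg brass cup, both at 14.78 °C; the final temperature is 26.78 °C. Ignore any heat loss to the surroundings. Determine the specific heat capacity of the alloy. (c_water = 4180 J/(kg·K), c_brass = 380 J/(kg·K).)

c ≈ 1050 J/(kg·K)

Conservation of energy gives ΣQ = 0:
0.3669·c·(26.78 − 110.5) + 0.6277·4180·(26.78 − 14.78) + 0.1507·380·(26.78 − 14.78) = 0
-30.72 c = -32173
c = -32173/-30.72 ≈ 1047 J/(kg·K)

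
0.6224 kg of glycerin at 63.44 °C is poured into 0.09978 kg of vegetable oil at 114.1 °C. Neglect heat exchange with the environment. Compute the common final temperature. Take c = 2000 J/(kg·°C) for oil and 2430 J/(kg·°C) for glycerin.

T_f ≈ 69.3 °C

T_f = Σ m_i c_i T_i / Σ m_i c_i:
T_f = (199.56*114.1 + 1512.4*63.44) / (199.56 + 1512.4)
    = 118718 / 1712 ≈ 69.35 °C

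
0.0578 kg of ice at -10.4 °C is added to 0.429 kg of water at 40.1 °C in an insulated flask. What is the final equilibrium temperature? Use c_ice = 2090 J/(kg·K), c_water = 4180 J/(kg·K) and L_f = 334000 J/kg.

T_f ≈ 25.2 °C

Net heat exchanged in the isolated system is zero:
ice -10.4→0 °C: 0.0578×2090×10.4 = 1256.3
  fusion: m_ice L_f = 0.0578×334000 = 19305
  warm the meltwater: 241.6 T
  water cools: 0.429×4180×(T − 40.1) = 1793.2(T − 40.1)
2034.8 T = 71908 − 20562 = 51347
T ≈ 25.23 °C. Since T > 0 °C, the all-ice-melts assumption holds.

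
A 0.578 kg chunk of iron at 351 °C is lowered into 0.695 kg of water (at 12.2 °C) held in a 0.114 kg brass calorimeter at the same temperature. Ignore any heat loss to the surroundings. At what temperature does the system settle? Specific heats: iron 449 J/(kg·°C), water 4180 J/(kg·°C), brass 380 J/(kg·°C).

T_f ≈ 39.6 °C

Heat gained plus heat lost sum to zero:
0.578*449*(T − 351) + 0.695*4180*(T − 12.2) + 0.114*380*(T − 12.2) = 0
(259.52 + 2905.1 + 43.32) T = 259.52*351 + 2905.1*12.2 + 43.32*12.2
T = 127063/3207.9 ≈ 39.61 °C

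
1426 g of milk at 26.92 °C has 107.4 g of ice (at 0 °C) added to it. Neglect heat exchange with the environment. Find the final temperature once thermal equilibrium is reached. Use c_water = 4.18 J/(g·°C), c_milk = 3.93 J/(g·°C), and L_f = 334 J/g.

T_f ≈ 19.0 °C

Energy balance with sensible and latent terms:
melt ice: 107.4×334 = 35872
  meltwater 0→T: 107.4×4.18×T = 448.93 T
  milk cools: 1426×3.93×(T − 26.92) = 5604.2(T − 26.92)
6053.1 T = 150865 − 35872 = 114993
T ≈ 19.00 °C — above 0 °C, consistent with complete melting.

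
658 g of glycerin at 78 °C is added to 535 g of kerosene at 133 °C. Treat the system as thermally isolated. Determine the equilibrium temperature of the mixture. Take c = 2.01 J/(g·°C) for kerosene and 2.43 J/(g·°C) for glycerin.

T_f ≈ 100.1 °C

Net heat exchanged in the isolated system is zero:
535·2.01·(T − 133) + 658·2.43·(T − 78) = 0
2674.3 T = 267739
T = 267739 / 2674.3 = 100 °C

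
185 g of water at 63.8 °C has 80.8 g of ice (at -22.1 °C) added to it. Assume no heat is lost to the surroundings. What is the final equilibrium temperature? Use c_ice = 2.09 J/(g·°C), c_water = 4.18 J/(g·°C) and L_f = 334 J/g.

T_f ≈ 16.8 °C

Energy conservation, ΣQ = 0:
ice -22.1→0 °C: 80.8·2.09·22.1 = 3732.1; latent heat to melt: 80.8·334 = 26987; meltwater 0→T: 80.8·4.18·T = 337.74 T; water: 773.3(T − 63.8)
1111 T = 49337 − 30719 = 18617
T ≈ 16.76 °C. Since T > 0 °C, the all-ice-melts assumption holds.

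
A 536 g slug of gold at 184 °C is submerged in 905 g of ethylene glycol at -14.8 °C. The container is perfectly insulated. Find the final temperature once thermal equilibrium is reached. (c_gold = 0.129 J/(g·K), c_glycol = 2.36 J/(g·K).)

Taking heat into each body as positive, Σ m c ΔT = 0:
536*0.129*(T − 184) + 905*2.36*(T − (-14.8)) = 0
2204.9 T = -18887
T = -18887 / 2204.9 = -8.57 °C

T_f ≈ -8.6 °C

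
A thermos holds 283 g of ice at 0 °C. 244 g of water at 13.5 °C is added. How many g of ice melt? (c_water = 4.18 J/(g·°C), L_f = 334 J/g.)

m_melted ≈ 41.2 g

Water can give up m c ΔT = 244×4.18×13.5 = 13769 J before reaching 0 °C.
To melt every bit of ice: 283×334 = 94522 J.
Since 13769 < 94522 J, not all the ice melts; equilibrium is at 0 °C.
Mass melted = 13769/334 ≈ 41.22 g.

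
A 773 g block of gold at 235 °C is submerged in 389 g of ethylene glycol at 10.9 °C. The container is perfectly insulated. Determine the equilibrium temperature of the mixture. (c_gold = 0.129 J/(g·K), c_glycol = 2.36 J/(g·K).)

T_f ≈ 32.9 °C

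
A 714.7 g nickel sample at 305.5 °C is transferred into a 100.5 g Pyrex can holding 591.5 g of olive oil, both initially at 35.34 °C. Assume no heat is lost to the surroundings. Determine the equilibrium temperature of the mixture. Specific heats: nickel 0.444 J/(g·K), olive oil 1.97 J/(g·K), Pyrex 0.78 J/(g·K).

T_f ≈ 90.3 °C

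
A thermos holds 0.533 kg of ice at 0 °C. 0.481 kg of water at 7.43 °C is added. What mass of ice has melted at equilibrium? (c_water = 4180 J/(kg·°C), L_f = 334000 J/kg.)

m_melted ≈ 0.0447 kg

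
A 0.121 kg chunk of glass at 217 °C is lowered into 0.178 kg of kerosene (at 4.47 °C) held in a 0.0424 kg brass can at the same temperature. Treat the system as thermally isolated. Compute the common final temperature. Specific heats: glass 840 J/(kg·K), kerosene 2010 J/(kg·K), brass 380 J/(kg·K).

T_f ≈ 49.9 °C

Conservation of energy gives ΣQ = 0:
0.121·840·(T − 217) + 0.178·2010·(T − 4.47) + 0.0424·380·(T − 4.47) = 0
101.64(T − 217) + 357.78(T − 4.47) + 16.11(T − 4.47) = 0
475.53 T = 23727
T = 23727 / 475.53 = 49.9 °C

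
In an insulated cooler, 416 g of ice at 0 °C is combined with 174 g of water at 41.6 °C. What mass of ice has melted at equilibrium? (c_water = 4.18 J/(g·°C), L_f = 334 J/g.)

Water can give up m c ΔT = 174×4.18×41.6 = 30257 J before reaching 0 °C.
Melting all 416 g of ice would need 416×334 = 138944 J.
30257 J < 138944 J, so only part of the ice melts and the system sits at 0 °C.
m_melt = 30257 / L_f = 90.59 g.

m_melted ≈ 90.6 g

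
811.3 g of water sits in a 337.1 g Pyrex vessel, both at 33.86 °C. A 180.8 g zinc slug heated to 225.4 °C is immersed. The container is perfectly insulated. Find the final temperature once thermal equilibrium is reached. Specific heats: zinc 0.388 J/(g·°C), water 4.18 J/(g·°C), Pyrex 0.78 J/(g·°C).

T_f ≈ 37.5 °C

With ΣQ=0 the equilibrium temperature is the m·c-weighted mean:
T_f = (70.15·225.4 + 3391.2·33.86 + 262.94·33.86) / (70.15 + 3391.2 + 262.94)
    = 139542 / 3724.3 ≈ 37.47 °C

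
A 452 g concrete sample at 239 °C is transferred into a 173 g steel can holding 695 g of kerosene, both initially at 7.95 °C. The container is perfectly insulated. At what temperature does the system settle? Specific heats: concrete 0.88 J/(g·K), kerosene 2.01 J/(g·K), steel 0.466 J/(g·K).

Let T be the final temperature. ΣQ_i = 0:
452*0.88*(T − 239) + 695*2.01*(T − 7.95) + 173*0.466*(T − 7.95) = 0
397.76(T − 239) + 1396.9(T − 7.95) + 80.62(T − 7.95) = 0
1875.3 T = 106811
T = 106811 / 1875.3 = 57 °C

T_f ≈ 57.0 °C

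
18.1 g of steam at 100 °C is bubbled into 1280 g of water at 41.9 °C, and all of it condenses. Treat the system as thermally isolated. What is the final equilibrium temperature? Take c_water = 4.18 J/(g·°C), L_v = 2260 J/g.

Energy conservation, ΣQ = 0:
steam→water at 100 °C releases m L_v = 18.1·2260 = 40906
  condensate cools 100→T: 18.1·4.18·(T − 100) = 75.66(T − 100)
  original water: 5350.4(T − 41.9)
5426.1 T = 40906 + 7565.8 + 224182 = 272654
T ≈ 50.25 °C — below 100 °C, confirming all the steam condensed.

T_f ≈ 50.2 °C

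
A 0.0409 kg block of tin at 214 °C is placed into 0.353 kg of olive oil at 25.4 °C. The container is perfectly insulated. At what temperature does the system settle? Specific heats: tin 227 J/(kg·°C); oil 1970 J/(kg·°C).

T_f ≈ 27.9 °C

Taking heat into each body as positive, Σ m c ΔT = 0:
0.0409×227×(T − 214) + 0.353×1970×(T − 25.4) = 0
704.69 T = 19650
T = 19650 / 704.69 = 27.9 °C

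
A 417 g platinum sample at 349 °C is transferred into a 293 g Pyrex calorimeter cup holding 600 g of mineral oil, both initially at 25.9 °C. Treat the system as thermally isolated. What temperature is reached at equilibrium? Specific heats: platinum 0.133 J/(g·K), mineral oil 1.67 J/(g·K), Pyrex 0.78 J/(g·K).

T_f ≈ 39.8 °C

Conservation of energy gives ΣQ = 0:
417×0.133×(T − 349) + 600×1.67×(T − 25.9) + 293×0.78×(T − 25.9) = 0
(55.46 + 1002 + 228.54) T = 55.46×349 + 1002×25.9 + 228.54×25.9
T ≈ 39.83 °C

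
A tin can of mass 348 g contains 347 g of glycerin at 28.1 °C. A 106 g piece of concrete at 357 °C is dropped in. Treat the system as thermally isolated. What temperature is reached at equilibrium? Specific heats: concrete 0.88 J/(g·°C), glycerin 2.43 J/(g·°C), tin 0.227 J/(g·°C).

T_f ≈ 58.3 °C

Heat gained plus heat lost sum to zero:
106·0.88·(T − 357) + 347·2.43·(T − 28.1) + 348·0.227·(T − 28.1) = 0
93.28(T − 357) + 843.21(T − 28.1) + 79(T − 28.1) = 0
(93.28 + 843.21 + 79) T = 93.28·357 + 843.21·28.1 + 79·28.1
T ≈ 58.31 °C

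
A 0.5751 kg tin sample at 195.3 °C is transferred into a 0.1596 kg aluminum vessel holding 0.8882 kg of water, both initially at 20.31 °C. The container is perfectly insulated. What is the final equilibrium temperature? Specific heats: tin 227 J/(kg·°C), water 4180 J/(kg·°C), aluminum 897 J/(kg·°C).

T_f ≈ 26.0 °C

Heat gained plus heat lost sum to zero:
0.5751×227×(T − 195.3) + 0.8882×4180×(T − 20.31) + 0.1596×897×(T − 20.31) = 0
(130.55 + 3712.7 + 143.16) T = 130.55×195.3 + 3712.7×20.31 + 143.16×20.31
T ≈ 26.04 °C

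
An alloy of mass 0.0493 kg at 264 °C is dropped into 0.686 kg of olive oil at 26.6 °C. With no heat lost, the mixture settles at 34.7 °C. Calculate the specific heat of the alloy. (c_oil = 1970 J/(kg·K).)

m_s c (T_s − T_f) = m_oil c_oil (T_f − T_0):
0.0493·c·(264 − 34.7) = 0.686·1970·(34.7 − 26.6)
11.3 c = 10947  ⇒  c ≈ 968.3 J/(kg·K)

c ≈ 968 J/(kg·K)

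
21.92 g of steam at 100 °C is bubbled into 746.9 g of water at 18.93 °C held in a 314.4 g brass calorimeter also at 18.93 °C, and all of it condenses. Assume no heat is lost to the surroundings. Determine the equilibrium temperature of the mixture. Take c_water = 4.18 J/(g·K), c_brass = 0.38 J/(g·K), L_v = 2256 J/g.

Sum of m c ΔT and latent-heat terms is zero:
latent heat released on condensation: 21.92·2256 = 49452; condensate cools 100→T: 21.92·4.18·(T − 100) = 91.63(T − 100); water warms: 746.9·4.18·(T − 18.93) = 3122(T − 18.93); brass cup: 314.4·0.38·(T − 18.93) = 119.47(T − 18.93)
3333.1 T = 49452 + 9162.6 + 61362 = 119976
T ≈ 35.99 °C (< 100 °C, so full condensation is consistent).

T_f ≈ 36.0 °C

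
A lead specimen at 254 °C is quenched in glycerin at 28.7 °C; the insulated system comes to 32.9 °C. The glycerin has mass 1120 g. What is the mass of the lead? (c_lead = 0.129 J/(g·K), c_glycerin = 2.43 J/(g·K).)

m ≈ 401 g

Net heat exchanged in the isolated system is zero:
m×0.129×(32.9 − 254) + 1120×2.43×(32.9 − 28.7) = 0
-28.52 m = -11431
m = -11431/-28.52 ≈ 400.8 g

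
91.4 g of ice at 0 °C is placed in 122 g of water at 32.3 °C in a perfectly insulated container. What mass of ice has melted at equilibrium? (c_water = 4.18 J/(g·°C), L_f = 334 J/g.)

m_melted ≈ 49.3 g

Heat available from the water dropping to 0 °C: 122×4.18×32.3 = 16472 J.
Melting all 91.4 g of ice would need 91.4×334 = 30528 J.
That's not enough to melt it all — equilibrium is at 0 °C with ice remaining.
m_melted×334 = 16472  ⇒  m_melted ≈ 49.32 g.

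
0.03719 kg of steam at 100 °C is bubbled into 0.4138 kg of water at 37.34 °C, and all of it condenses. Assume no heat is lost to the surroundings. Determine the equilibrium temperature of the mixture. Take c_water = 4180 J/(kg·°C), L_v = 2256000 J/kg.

T_f ≈ 87.0 °C

Sum of m c ΔT and latent-heat terms is zero:
latent heat released on condensation: 0.03719·2256000 = 83901; condensate cools 100→T: 0.03719·4180·(T − 100) = 155.45(T − 100); original water: 1729.7(T − 37.34)
1885.1 T = 83901 + 15545 + 64586 = 164032
T ≈ 87.01 °C, under the boiling point, so the assumption holds.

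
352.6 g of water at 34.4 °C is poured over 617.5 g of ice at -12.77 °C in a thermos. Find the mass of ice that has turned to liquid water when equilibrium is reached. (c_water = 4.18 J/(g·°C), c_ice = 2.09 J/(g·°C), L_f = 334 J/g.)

m_melted ≈ 102 g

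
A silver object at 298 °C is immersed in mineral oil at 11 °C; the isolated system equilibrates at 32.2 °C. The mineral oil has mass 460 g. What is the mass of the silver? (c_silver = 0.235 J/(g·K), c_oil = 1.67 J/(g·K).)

m ≈ 261 g

Conservation of energy gives ΣQ = 0:
m·0.235·(32.2 − 298) + 460·1.67·(32.2 − 11) = 0
-62.46 m = -16286
m = -16286/-62.46 ≈ 260.7 g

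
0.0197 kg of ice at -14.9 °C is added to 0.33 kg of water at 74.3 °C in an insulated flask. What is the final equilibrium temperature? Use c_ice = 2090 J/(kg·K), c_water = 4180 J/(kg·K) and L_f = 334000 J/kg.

T_f ≈ 65.2 °C

Setting the total heat transfer to zero:
warm ice to 0 °C: 0.0197×2090×(0 − (-14.9)) = 613.48; melt ice: 0.0197×334000 = 6579.8; warm the meltwater: 82.35 T; water: 1379.4(T − 74.3)
1461.7 T = 102489 − 7193.3 = 95296
T ≈ 65.19 °C. Since T > 0 °C, the all-ice-melts assumption holds.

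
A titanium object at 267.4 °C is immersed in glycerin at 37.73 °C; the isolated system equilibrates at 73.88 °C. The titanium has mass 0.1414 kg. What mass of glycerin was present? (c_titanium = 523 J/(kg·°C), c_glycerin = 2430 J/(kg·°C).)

|Q_titanium| = |Q_glycerin|:
0.1414·523·(267.4 − 73.88) = m·2430·(73.88 − 37.73)
87844 m = 14311  ⇒  m ≈ 0.1629 kg

m ≈ 0.163 kg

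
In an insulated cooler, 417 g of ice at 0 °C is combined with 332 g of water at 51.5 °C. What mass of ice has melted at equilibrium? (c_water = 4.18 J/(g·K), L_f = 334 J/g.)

Water can give up m c ΔT = 332·4.18·51.5 = 71470 J before reaching 0 °C.
Fully melting the ice requires m_ice L_f = 417·334 = 139278 J.
That's not enough to melt it all — equilibrium is at 0 °C with ice remaining.
Mass melted = 71470/334 ≈ 214 g.

m_melted ≈ 214 g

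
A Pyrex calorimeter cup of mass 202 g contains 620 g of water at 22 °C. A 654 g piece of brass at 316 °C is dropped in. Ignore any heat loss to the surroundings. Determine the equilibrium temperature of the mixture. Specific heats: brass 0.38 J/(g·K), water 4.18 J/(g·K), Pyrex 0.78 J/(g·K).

Energy conservation, ΣQ = 0:
654*0.38*(T − 316) + 620*4.18*(T − 22) + 202*0.78*(T − 22) = 0
(248.52 + 2591.6 + 157.56) T = 248.52*316 + 2591.6*22 + 157.56*22
T ≈ 46.37 °C

T_f ≈ 46.4 °C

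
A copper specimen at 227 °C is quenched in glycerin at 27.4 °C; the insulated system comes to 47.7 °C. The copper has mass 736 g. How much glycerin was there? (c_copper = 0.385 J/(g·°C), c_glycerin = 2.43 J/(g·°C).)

Net heat exchanged in the isolated system is zero:
736·0.385·(47.7 − 227) + m·2.43·(47.7 − 27.4) = 0
49.33 m = 50806
m = 50806/49.33 ≈ 1030 g

m ≈ 1030 g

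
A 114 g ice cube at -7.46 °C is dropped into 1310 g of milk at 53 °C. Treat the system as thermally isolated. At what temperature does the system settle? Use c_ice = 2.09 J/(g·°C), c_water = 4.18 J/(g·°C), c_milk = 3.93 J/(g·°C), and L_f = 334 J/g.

Energy balance with sensible and latent terms:
ice -7.46→0 °C: 114×2.09×7.46 = 1777.4; fusion: m_ice L_f = 114×334 = 38076; warm the meltwater: 476.52 T; milk cools: 1310×3.93×(T − 53) = 5148.3(T − 53)
5624.8 T = 272860 − 39853 = 233006
T ≈ 41.42 °C — above 0 °C, consistent with complete melting.

T_f ≈ 41.4 °C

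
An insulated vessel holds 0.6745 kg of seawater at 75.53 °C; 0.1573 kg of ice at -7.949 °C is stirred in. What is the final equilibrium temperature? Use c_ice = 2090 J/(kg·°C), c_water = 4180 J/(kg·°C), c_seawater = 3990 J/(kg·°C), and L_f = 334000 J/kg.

T_f ≈ 44.2 °C

Heat gained plus heat lost sum to zero:
ice -7.949→0 °C: 0.1573·2090·7.949 = 2613.3
  melt ice: 0.1573·334000 = 52538
  meltwater 0→T: 0.1573·4180·T = 657.51 T
  seawater: 2691.3(T − 75.53)
3348.8 T = 203270 − 55151 = 148119
T ≈ 44.23 °C — above 0 °C, consistent with complete melting.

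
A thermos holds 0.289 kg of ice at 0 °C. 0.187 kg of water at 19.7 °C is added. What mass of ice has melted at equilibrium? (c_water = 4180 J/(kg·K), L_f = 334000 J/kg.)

Water can give up m c ΔT = 0.187·4180·19.7 = 15399 J before reaching 0 °C.
Melting all 0.289 kg of ice would need 0.289·334000 = 96526 J.
That's not enough to melt it all — equilibrium is at 0 °C with ice remaining.
Mass melted = 15399/334000 ≈ 0.0461 kg.

m_melted ≈ 0.0461 kg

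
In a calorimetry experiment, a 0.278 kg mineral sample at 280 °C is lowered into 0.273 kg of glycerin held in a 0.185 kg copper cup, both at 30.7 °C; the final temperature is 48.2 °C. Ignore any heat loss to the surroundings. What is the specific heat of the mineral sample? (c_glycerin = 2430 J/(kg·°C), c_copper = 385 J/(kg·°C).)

c ≈ 199 J/(kg·°C)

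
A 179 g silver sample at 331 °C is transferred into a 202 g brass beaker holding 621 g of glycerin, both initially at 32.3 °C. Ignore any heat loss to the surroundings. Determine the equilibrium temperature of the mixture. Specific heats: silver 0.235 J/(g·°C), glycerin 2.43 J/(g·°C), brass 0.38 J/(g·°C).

T_f ≈ 40.0 °C

Taking heat into each body as positive, Σ m c ΔT = 0:
179*0.235*(T − 331) + 621*2.43*(T − 32.3) + 202*0.38*(T − 32.3) = 0
42.06(T − 331) + 1509(T − 32.3) + 76.76(T − 32.3) = 0
(42.06 + 1509 + 76.76) T = 42.06*331 + 1509*32.3 + 76.76*32.3
T = 65145 / 1627.9 = 40 °C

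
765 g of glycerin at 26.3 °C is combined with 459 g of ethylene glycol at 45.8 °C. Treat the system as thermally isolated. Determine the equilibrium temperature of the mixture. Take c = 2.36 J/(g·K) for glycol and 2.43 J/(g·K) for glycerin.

T_f ≈ 33.5 °C

Conservation of energy gives ΣQ = 0:
459×2.36×(T − 45.8) + 765×2.43×(T − 26.3) = 0
1083.2(T − 45.8) + 1859(T − 26.3) = 0
(1083.2 + 1859) T = 1083.2×45.8 + 1859×26.3
T = 98503 / 2942.2 = 33.5 °C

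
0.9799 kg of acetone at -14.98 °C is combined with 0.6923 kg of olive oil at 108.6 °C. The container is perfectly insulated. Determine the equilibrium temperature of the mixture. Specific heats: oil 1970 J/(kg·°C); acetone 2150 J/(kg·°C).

T_f ≈ 33.6 °C

Let T be the final temperature. ΣQ_i = 0:
0.6923*1970*(T − 108.6) + 0.9799*2150*(T − (-14.98)) = 0
1363.8(T − 108.6) + 2106.8(T − (-14.98)) = 0
3470.6 T = 116552
T = 116552/3470.6 ≈ 33.58 °C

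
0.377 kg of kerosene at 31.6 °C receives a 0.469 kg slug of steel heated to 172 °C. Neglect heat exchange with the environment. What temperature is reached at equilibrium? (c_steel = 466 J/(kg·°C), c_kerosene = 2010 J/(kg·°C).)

T_f ≈ 63.0 °C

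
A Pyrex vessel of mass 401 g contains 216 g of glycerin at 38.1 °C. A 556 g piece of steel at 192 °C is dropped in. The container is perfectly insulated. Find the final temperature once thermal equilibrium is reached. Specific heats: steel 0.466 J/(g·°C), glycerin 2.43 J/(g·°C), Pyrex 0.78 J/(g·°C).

Setting the total heat transfer to zero:
556×0.466×(T − 192) + 216×2.43×(T − 38.1) + 401×0.78×(T − 38.1) = 0
259.1(T − 192) + 524.88(T − 38.1) + 312.78(T − 38.1) = 0
1096.8 T = 81661
T = 81661 / 1096.8 = 74.5 °C

T_f ≈ 74.5 °C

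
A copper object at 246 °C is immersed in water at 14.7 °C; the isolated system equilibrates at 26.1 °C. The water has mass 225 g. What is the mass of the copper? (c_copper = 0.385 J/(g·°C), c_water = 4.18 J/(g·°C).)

m ≈ 127 g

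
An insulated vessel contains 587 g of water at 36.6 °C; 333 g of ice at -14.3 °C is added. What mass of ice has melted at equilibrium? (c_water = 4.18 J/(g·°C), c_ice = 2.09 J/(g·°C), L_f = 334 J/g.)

Water can give up m c ΔT = 587×4.18×36.6 = 89804 J before reaching 0 °C.
Of that, 333×2.09×14.3 = 9952.4 J goes to bring the ice to 0 °C, leaving 79852 J.
Fully melting the ice requires m_ice L_f = 333×334 = 111222 J.
Since 79852 < 111222 J, not all the ice melts; equilibrium is at 0 °C.
m_melted×334 = 79852  ⇒  m_melted ≈ 239.1 g.

m_melted ≈ 239 g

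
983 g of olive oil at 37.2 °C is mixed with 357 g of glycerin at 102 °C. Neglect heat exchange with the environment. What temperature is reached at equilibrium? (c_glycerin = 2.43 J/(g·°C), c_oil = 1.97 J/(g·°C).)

|Q_glycerin| = |Q_oil|:
357×2.43×(102 − T) = 983×1.97×(T − 37.2)
867.51(102 − T) = 1936.5(T − 37.2)
2804 T = 160524  ⇒  T ≈ 57.25 °C

T_f ≈ 57.2 °C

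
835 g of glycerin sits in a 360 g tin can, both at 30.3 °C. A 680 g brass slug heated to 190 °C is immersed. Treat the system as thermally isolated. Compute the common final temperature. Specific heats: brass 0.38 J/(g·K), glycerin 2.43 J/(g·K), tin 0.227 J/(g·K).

Setting the total heat transfer to zero:
680*0.38*(T − 190) + 835*2.43*(T − 30.3) + 360*0.227*(T − 30.3) = 0
258.4(T − 190) + 2029.1(T − 30.3) + 81.72(T − 30.3) = 0
(258.4 + 2029.1 + 81.72) T = 258.4*190 + 2029.1*30.3 + 81.72*30.3
T = 113052 / 2369.2 = 47.7 °C

T_f ≈ 47.7 °C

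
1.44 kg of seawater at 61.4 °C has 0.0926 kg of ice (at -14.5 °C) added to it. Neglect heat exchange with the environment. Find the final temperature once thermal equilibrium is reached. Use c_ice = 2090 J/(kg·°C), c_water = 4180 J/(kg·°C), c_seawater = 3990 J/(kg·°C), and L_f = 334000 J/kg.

Sum of m c ΔT and latent-heat terms is zero:
warm ice to 0 °C: 0.0926·2090·(0 − (-14.5)) = 2806.2
  fusion: m_ice L_f = 0.0926·334000 = 30928
  warm the meltwater: 387.07 T
  seawater: 5745.6(T − 61.4)
6132.7 T = 352780 − 33735 = 319045
T ≈ 52.02 °C. Since T > 0 °C, the all-ice-melts assumption holds.

T_f ≈ 52.0 °C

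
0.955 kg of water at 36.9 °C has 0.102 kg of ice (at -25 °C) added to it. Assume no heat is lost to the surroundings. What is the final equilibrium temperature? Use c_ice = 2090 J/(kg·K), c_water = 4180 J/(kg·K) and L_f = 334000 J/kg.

T_f ≈ 24.4 °C

Setting the total heat transfer to zero:
ice -25→0 °C: 0.102·2090·25 = 5329.5; melt ice: 0.102·334000 = 34068; warm the meltwater: 426.36 T; water cools: 0.955·4180·(T − 36.9) = 3991.9(T − 36.9)
4418.3 T = 147301 − 39398 = 107904
T ≈ 24.42 °C. Since T > 0 °C, the all-ice-melts assumption holds.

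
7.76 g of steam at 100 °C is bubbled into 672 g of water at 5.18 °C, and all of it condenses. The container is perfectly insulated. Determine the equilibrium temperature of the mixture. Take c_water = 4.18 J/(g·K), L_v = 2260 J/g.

Heat gained plus heat lost sum to zero:
steam→water at 100 °C releases m L_v = 7.76×2260 = 17538
  condensed water 100 °C→T: 32.44(T − 100)
  water warms: 672×4.18×(T − 5.18) = 2809(T − 5.18)
2841.4 T = 17538 + 3243.7 + 14550 = 35332
T ≈ 12.43 °C, under the boiling point, so the assumption holds.

T_f ≈ 12.4 °C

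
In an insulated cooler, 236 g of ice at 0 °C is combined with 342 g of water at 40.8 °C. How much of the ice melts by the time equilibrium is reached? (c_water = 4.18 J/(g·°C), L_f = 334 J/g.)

m_melted ≈ 175 g

Heat available from the water dropping to 0 °C: 342·4.18·40.8 = 58326 J.
Melting all 236 g of ice would need 236·334 = 78824 J.
Since 58326 < 78824 J, not all the ice melts; equilibrium is at 0 °C.
m_melted·334 = 58326  ⇒  m_melted ≈ 174.6 g.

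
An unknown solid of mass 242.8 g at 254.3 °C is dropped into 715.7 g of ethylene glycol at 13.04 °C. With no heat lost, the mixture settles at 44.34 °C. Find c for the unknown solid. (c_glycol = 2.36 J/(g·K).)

c ≈ 1.04 J/(g·K)

m_s c (T_s − T_f) = m_glycol c_glycol (T_f − T_0):
242.8·c·(254.3 − 44.34) = 715.7·2.36·(44.34 − 13.04)
50978 c = 52867  ⇒  c ≈ 1.037 J/(g·K)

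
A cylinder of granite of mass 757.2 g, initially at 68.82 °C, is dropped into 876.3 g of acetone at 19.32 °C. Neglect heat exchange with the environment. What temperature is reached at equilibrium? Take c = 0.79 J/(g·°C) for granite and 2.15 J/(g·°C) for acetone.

|Q_granite| = |Q_acetone|:
757.2·0.79·(68.82 − T) = 876.3·2.15·(T − 19.32)
598.19(68.82 − T) = 1884(T − 19.32)
2482.2 T = 77567  ⇒  T ≈ 31.25 °C

T_f ≈ 31.2 °C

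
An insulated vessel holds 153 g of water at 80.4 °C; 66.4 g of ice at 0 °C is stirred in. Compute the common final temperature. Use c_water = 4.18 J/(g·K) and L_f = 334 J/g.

T_f ≈ 31.9 °C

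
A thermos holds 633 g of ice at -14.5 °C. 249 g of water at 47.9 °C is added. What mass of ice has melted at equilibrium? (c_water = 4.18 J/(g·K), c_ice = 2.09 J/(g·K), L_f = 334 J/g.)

m_melted ≈ 91.8 g

Heat available from the water dropping to 0 °C: 249·4.18·47.9 = 49855 J.
Warming the ice to 0 °C takes 633·2.09·14.5 = 19183 J, leaving 30672 J for melting.
Fully melting the ice requires m_ice L_f = 633·334 = 211422 J.
Since 30672 < 211422 J, not all the ice melts; equilibrium is at 0 °C.
m_melt = 30672 / L_f = 91.83 g.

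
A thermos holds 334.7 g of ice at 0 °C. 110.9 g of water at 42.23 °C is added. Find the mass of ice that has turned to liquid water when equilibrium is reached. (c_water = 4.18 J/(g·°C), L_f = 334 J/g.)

Water can give up m c ΔT = 110.9×4.18×42.23 = 19576 J before reaching 0 °C.
Melting all 334.7 g of ice would need 334.7×334 = 111790 J.
19576 J < 111790 J, so only part of the ice melts and the system sits at 0 °C.
Mass melted = 19576/334 ≈ 58.61 g.

m_melted ≈ 58.6 g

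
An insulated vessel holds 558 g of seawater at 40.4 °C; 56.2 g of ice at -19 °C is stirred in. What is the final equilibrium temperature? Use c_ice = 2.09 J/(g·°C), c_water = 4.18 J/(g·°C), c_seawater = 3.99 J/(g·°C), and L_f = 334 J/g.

Net heat exchanged in the isolated system is zero:
warm ice to 0 °C: 56.2·2.09·(0 − (-19)) = 2231.7
  latent heat to melt: 56.2·334 = 18771
  warm the meltwater: 234.92 T
  seawater cools: 558·3.99·(T − 40.4) = 2226.4(T − 40.4)
2461.3 T = 89947 − 21003 = 68945
T ≈ 28.01 °C. Since T > 0 °C, the all-ice-melts assumption holds.

T_f ≈ 28.0 °C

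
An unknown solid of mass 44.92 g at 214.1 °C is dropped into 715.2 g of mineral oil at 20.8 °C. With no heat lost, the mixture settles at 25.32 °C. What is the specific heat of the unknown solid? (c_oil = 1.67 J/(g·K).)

Energy conservation, ΣQ = 0:
44.92×c×(25.32 − 214.1) + 715.2×1.67×(25.32 − 20.8) = 0
-8480 c = -5398.6
c = -5398.6/-8480 ≈ 0.6366 J/(g·K)

c ≈ 0.637 J/(g·K)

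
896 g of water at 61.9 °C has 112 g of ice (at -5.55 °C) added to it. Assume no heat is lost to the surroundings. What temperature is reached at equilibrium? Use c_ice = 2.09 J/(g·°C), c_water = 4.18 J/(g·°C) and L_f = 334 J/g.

Taking heat into each body as positive, Σ m c ΔT = 0:
ice -5.55→0 °C: 112·2.09·5.55 = 1299.1; melt ice: 112·334 = 37408; warm the meltwater: 468.16 T; water cools: 896·4.18·(T − 61.9) = 3745.3(T − 61.9)
4213.4 T = 231833 − 38707 = 193126
T ≈ 45.84 °C (positive, so assuming full melt was valid).

T_f ≈ 45.8 °C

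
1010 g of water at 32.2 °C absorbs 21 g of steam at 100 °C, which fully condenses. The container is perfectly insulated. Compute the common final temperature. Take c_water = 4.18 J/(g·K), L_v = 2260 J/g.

T_f ≈ 44.6 °C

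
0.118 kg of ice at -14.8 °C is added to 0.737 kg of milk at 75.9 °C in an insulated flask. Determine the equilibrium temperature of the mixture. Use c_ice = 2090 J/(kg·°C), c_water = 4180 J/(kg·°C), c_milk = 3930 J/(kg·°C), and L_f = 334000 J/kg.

T_f ≈ 52.2 °C

Energy conservation, ΣQ = 0:
warm ice to 0 °C: 0.118·2090·(0 − (-14.8)) = 3650; melt ice: 0.118·334000 = 39412; warm the meltwater: 493.24 T; milk: 2896.4(T − 75.9)
3389.6 T = 219838 − 43062 = 176776
T ≈ 52.15 °C. Since T > 0 °C, the all-ice-melts assumption holds.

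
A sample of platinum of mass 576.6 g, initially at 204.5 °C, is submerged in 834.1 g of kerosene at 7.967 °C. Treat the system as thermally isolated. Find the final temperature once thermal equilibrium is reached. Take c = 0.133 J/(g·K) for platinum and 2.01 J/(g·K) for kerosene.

T_f ≈ 16.6 °C

T_f = Σ m_i c_i T_i / Σ m_i c_i:
T_f = (76.69*204.5 + 1676.5*7.967) / (76.69 + 1676.5)
    = 29040 / 1753.2 ≈ 16.56 °C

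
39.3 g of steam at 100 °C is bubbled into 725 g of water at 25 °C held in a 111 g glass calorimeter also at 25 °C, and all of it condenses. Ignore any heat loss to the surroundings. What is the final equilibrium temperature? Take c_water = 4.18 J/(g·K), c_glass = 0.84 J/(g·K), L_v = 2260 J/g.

Net heat exchanged in the isolated system is zero:
steam→water at 100 °C releases m L_v = 39.3×2260 = 88818
  condensate cools 100→T: 39.3×4.18×(T − 100) = 164.27(T − 100)
  water warms: 725×4.18×(T − 25) = 3030.5(T − 25)
  glass cup: 111×0.84×(T − 25) = 93.24(T − 25)
3288 T = 88818 + 16427 + 78094 = 183339
T ≈ 55.76 °C — below 100 °C, confirming all the steam condensed.

T_f ≈ 55.8 °C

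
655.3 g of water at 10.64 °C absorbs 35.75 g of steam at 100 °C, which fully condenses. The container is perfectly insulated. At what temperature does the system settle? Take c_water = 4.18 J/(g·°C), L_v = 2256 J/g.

T_f ≈ 43.2 °C

Heat gained plus heat lost sum to zero:
condense steam: −35.75·2256 = −80652; condensed water 100 °C→T: 149.44(T − 100); original water: 2739.2(T − 10.64)
2888.6 T = 80652 + 14944 + 29145 = 124740
T ≈ 43.18 °C, under the boiling point, so the assumption holds.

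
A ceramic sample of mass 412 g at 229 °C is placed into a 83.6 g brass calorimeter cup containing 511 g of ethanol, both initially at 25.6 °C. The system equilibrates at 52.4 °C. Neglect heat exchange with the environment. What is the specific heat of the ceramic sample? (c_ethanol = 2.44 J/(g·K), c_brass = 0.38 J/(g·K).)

c ≈ 0.471 J/(g·K)

Net heat exchanged in the isolated system is zero:
412×c×(52.4 − 229) + 511×2.44×(52.4 − 25.6) + 83.6×0.38×(52.4 − 25.6) = 0
-72759 c = -34267
c = -34267/-72759 ≈ 0.471 J/(g·K)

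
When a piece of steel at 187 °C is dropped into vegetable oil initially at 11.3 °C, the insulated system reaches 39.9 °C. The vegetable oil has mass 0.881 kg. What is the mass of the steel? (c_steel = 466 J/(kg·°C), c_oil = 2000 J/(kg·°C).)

m ≈ 0.735 kg

Conservation of energy gives ΣQ = 0:
m×466×(39.9 − 187) + 0.881×2000×(39.9 − 11.3) = 0
-68549 m = -50393
m = -50393/-68549 ≈ 0.7351 kg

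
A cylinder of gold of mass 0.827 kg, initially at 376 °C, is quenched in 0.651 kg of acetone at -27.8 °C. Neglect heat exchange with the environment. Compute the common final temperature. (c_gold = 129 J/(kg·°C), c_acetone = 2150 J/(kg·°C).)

T_f ≈ 0.8 °C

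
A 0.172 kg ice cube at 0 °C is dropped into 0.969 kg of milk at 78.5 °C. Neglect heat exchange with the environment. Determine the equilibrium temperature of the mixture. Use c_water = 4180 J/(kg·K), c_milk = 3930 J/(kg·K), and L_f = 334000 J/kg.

Setting the total heat transfer to zero:
fusion: m_ice L_f = 0.172×334000 = 57448
  warm the meltwater: 718.96 T
  milk: 3808.2(T − 78.5)
4527.1 T = 298941 − 57448 = 241493
T ≈ 53.34 °C — above 0 °C, consistent with complete melting.

T_f ≈ 53.3 °C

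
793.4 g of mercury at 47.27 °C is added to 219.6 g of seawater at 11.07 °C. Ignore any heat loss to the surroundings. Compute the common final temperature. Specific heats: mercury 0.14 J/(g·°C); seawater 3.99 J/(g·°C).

T_f ≈ 15.1 °C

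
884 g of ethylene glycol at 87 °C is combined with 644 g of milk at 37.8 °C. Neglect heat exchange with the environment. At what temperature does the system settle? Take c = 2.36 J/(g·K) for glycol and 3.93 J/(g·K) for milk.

T_f ≈ 60.0 °C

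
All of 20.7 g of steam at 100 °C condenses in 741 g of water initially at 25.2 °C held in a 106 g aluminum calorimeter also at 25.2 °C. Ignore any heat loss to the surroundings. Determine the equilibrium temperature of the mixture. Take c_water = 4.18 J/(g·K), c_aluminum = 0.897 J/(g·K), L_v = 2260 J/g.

T_f ≈ 41.4 °C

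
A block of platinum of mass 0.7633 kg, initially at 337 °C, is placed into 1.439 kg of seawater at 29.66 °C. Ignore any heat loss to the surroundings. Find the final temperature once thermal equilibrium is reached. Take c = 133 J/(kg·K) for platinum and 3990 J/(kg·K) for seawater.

T_f ≈ 35.0 °C

Set heat shed by the hot body equal to heat absorbed by the cold body:
0.7633×133×(337 − T) = 1.439×3990×(T − 29.66)
101.52(337 − T) = 5741.6(T − 29.66)
5843.1 T = 204508  ⇒  T ≈ 35.00 °C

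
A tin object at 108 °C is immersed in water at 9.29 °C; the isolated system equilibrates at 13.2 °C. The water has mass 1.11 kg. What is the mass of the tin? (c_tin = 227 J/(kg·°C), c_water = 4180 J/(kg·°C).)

Setting the total heat transfer to zero:
m×227×(13.2 − 108) + 1.11×4180×(13.2 − 9.29) = 0
-21520 m = -18142
m = -18142/-21520 ≈ 0.843 kg

m ≈ 0.843 kg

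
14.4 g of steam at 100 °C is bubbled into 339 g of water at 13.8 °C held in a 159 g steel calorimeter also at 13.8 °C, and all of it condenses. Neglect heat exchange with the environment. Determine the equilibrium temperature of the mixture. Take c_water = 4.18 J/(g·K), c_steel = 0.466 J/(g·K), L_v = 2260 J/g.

T_f ≈ 38.1 °C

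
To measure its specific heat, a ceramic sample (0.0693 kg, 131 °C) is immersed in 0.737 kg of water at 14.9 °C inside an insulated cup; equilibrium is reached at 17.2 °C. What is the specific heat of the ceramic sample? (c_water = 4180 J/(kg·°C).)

m_s c (T_s − T_f) = m_water c_water (T_f − T_0):
0.0693×c×(131 − 17.2) = 0.737×4180×(17.2 − 14.9)
7.886 c = 7085.5  ⇒  c ≈ 898.5 J/(kg·°C)

c ≈ 898 J/(kg·°C)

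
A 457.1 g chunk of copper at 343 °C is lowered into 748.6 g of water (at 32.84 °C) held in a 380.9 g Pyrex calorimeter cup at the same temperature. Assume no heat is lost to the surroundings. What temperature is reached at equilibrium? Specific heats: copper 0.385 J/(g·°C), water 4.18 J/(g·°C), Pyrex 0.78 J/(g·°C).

Setting the total heat transfer to zero:
457.1×0.385×(T − 343) + 748.6×4.18×(T − 32.84) + 380.9×0.78×(T − 32.84) = 0
(175.98 + 3129.1 + 297.1) T = 175.98×343 + 3129.1×32.84 + 297.1×32.84
T = 172880 / 3602.2 = 48 °C

T_f ≈ 48.0 °C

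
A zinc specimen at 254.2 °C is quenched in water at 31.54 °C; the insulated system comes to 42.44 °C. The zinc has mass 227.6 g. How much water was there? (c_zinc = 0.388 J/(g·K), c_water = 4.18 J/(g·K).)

m ≈ 410 g

Energy conservation, ΣQ = 0:
227.6×0.388×(42.44 − 254.2) + m×4.18×(42.44 − 31.54) = 0
45.56 m = 18700
m = 18700/45.56 ≈ 410.4 g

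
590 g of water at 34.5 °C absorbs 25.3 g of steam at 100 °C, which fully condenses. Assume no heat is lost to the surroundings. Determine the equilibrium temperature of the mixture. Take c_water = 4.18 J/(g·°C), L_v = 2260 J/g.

T_f ≈ 59.4 °C

Net heat exchanged in the isolated system is zero:
steam→water at 100 °C releases m L_v = 25.3·2260 = 57178; condensate cools 100→T: 25.3·4.18·(T − 100) = 105.75(T − 100); water warms: 590·4.18·(T − 34.5) = 2466.2(T − 34.5)
2572 T = 57178 + 10575 + 85084 = 152837
T ≈ 59.42 °C, under the boiling point, so the assumption holds.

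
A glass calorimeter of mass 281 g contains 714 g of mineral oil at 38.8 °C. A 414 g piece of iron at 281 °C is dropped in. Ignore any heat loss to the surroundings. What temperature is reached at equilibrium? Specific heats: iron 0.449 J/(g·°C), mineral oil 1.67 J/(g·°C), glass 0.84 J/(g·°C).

T_f ≈ 66.7 °C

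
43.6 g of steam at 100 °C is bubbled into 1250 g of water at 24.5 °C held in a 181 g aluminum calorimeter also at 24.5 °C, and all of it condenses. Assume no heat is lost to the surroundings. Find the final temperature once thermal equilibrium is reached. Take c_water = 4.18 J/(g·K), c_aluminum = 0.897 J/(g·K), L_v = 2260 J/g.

T_f ≈ 44.7 °C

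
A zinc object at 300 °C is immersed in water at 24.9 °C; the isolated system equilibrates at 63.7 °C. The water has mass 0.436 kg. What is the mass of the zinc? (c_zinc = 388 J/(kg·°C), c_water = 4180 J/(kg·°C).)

m ≈ 0.771 kg

Energy conservation, ΣQ = 0:
m×388×(63.7 − 300) + 0.436×4180×(63.7 − 24.9) = 0
-91684 m = -70712
m = -70712/-91684 ≈ 0.7713 kg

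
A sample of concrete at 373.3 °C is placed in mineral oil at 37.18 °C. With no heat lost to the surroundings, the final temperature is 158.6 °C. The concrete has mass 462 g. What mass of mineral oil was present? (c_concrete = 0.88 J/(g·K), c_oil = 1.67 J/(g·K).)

Heat lost by the concrete = heat gained by the oil:
462×0.88×(373.3 − 158.6) = m×1.67×(158.6 − 37.18)
202.77 m = 87288  ⇒  m ≈ 430.5 g

m ≈ 430 g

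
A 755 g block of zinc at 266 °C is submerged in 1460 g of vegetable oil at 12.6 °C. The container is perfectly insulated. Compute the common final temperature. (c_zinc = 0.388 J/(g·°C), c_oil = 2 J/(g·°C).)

T_f = Σ m_i c_i T_i / Σ m_i c_i:
T_f = (292.94×266 + 2920×12.6) / (292.94 + 2920)
    = 114714 / 3212.9 ≈ 35.70 °C

T_f ≈ 35.7 °C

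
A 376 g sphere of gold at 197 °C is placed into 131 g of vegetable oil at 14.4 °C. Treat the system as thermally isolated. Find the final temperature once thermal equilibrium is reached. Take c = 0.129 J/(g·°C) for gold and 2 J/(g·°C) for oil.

T_f ≈ 42.9 °C

Heat gained plus heat lost sum to zero:
376·0.129·(T − 197) + 131·2·(T − 14.4) = 0
310.5 T = 13328
T ≈ 42.92 °C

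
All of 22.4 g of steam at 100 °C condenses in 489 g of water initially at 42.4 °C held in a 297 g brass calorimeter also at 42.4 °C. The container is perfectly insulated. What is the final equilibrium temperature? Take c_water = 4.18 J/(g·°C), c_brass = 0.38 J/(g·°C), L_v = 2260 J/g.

Taking heat into each body as positive, Σ m c ΔT = 0:
latent heat released on condensation: 22.4·2260 = 50624
  condensate cools 100→T: 22.4·4.18·(T − 100) = 93.63(T − 100)
  original water: 2044(T − 42.4)
  brass cup: 297·0.38·(T − 42.4) = 112.86(T − 42.4)
2250.5 T = 50624 + 9363.2 + 91452 = 151439
T ≈ 67.29 °C — below 100 °C, confirming all the steam condensed.

T_f ≈ 67.3 °C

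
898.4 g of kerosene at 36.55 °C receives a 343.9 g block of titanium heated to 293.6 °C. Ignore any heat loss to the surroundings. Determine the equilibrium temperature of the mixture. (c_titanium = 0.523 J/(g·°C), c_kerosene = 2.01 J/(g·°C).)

T_f ≈ 59.8 °C

Set heat shed by the hot body equal to heat absorbed by the cold body:
343.9·0.523·(293.6 − T) = 898.4·2.01·(T − 36.55)
179.86(293.6 − T) = 1805.8(T − 36.55)
1985.6 T = 118808  ⇒  T ≈ 59.83 °C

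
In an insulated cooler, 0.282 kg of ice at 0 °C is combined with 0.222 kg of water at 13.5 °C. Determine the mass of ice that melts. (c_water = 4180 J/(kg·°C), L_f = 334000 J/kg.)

m_melted ≈ 0.0375 kg

Water can give up m c ΔT = 0.222×4180×13.5 = 12527 J before reaching 0 °C.
Fully melting the ice requires m_ice L_f = 0.282×334000 = 94188 J.
12527 J < 94188 J, so only part of the ice melts and the system sits at 0 °C.
m_melted×334000 = 12527  ⇒  m_melted ≈ 0.03751 kg.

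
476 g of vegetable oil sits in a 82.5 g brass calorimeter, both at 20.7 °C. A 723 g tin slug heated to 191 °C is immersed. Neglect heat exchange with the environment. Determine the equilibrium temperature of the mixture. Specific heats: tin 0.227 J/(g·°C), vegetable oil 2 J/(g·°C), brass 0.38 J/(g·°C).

Net heat exchanged in the isolated system is zero:
723×0.227×(T − 191) + 476×2×(T − 20.7) + 82.5×0.38×(T − 20.7) = 0
164.12(T − 191) + 952(T − 20.7) + 31.35(T − 20.7) = 0
1147.5 T = 51702
T = 51702 / 1147.5 = 45.1 °C

T_f ≈ 45.1 °C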